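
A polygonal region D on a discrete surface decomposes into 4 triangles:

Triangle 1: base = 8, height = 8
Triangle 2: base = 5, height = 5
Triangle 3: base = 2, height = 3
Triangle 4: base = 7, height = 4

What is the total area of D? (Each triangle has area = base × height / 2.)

(1/2)×8×8 + (1/2)×5×5 + (1/2)×2×3 + (1/2)×7×4 = 61.5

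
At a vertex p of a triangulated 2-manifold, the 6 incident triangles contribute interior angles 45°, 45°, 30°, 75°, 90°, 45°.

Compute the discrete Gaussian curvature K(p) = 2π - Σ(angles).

Sum of angles = 330°. K = 360° - 330° = 30° = π/6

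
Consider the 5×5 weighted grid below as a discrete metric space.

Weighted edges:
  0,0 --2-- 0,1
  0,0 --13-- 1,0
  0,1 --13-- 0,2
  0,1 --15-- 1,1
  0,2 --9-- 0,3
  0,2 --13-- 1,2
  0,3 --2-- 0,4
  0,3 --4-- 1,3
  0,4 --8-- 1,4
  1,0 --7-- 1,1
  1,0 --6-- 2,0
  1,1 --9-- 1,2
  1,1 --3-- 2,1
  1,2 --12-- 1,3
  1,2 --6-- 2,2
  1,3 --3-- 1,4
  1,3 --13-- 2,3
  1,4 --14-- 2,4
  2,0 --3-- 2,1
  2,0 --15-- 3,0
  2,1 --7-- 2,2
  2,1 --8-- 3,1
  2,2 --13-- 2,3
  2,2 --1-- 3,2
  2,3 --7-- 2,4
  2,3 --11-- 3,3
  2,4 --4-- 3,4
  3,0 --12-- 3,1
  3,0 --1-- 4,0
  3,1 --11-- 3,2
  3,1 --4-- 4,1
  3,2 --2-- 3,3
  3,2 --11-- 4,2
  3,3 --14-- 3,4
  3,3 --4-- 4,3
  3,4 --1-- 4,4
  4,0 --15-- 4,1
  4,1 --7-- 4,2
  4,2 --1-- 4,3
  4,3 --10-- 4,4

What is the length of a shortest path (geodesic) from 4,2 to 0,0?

Shortest path: 4,2 → 4,3 → 3,3 → 3,2 → 2,2 → 2,1 → 1,1 → 0,1 → 0,0, total weight = 35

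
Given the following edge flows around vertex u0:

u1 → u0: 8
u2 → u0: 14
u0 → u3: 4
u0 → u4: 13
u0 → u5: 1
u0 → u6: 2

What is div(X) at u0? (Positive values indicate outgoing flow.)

Divergence = sum of outgoing flows = (-8) + (-14) + 4 + 13 + 1 + 2 = -2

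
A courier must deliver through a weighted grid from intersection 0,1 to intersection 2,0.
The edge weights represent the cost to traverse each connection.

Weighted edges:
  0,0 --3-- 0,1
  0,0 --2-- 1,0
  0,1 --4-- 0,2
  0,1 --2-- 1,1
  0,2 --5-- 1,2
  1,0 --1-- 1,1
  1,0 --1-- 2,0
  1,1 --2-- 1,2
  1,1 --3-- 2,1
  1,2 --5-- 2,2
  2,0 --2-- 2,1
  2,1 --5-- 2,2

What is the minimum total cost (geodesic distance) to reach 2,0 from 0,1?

Shortest path: 0,1 → 1,1 → 1,0 → 2,0, total weight = 4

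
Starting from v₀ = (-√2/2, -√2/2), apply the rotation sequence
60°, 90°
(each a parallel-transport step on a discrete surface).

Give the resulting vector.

Total rotation: 60° + 90° = 150°. Final vector: (0.9659, 0.2588)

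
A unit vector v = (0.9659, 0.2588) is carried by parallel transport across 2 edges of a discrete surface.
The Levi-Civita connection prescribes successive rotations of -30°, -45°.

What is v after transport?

Total rotation: (-30°) + (-45°) = -75°. Final vector: (0.5000, -0.8660)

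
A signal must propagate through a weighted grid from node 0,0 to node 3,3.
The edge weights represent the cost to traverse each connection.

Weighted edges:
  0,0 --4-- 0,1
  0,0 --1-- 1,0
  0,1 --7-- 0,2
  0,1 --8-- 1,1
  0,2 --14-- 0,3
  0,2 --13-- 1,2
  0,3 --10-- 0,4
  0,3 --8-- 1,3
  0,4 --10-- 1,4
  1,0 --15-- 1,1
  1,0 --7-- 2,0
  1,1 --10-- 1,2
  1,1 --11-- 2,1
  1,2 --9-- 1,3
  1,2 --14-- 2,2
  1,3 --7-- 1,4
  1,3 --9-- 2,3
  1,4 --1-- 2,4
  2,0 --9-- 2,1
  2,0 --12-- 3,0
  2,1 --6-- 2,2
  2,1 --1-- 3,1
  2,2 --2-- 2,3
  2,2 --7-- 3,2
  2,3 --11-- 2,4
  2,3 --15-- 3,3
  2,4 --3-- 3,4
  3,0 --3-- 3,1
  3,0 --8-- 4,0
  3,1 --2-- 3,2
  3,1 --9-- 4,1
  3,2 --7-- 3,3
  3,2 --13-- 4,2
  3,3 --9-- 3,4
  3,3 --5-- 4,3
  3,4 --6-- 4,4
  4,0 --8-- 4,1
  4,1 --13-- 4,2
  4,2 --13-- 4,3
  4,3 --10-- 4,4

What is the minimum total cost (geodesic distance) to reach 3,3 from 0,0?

Shortest path: 0,0 → 1,0 → 2,0 → 2,1 → 3,1 → 3,2 → 3,3, total weight = 27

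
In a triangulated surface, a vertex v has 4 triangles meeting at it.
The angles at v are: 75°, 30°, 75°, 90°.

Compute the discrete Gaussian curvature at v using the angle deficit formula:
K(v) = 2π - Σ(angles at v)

Sum of angles = 270°. K = 360° - 270° = 90°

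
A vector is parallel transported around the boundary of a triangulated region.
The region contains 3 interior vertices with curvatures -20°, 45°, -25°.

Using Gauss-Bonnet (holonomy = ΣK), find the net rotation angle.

Holonomy = total enclosed curvature = (-20°) + 45° + (-25°) = 0°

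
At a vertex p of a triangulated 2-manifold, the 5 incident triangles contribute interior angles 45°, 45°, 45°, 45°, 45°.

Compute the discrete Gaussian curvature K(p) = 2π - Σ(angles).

Sum of angles = 225°. K = 360° - 225° = 135°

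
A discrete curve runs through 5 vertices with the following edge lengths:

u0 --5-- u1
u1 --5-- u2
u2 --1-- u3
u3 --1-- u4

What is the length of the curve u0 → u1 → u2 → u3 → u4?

Arc length = 5 + 5 + 1 + 1 = 12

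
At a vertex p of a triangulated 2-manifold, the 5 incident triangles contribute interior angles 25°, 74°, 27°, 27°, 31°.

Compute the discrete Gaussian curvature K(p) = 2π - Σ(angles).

Sum of angles = 184°. K = 360° - 184° = 176° = 44π/45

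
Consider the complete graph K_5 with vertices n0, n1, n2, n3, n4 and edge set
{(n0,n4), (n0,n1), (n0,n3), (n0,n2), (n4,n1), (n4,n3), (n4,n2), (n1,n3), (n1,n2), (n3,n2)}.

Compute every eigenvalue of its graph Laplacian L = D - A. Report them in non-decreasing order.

For the complete graph K_n, L = nI − J (J = all-ones matrix). J has eigenvalues n (once, eigenvector 𝟙) and 0 (multiplicity n−1), so L has eigenvalues 0 (once) and n (multiplicity n−1). Here n = 5: eigenvalue 0 once and 5 with multiplicity 4.
Laplacian eigenvalues (increasing order): [0.0, 5.0, 5.0, 5.0, 5.0]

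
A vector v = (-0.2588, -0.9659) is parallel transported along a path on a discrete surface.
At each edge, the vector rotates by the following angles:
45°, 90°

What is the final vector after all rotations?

Total rotation: 45° + 90° = 135°. Final vector: (0.8660, 0.5000)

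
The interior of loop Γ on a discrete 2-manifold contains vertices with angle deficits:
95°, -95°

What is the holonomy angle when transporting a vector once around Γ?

Holonomy = total enclosed curvature = 95° + (-95°) = 0°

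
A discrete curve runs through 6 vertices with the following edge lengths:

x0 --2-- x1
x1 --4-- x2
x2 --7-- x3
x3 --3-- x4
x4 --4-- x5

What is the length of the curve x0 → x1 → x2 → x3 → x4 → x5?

Arc length = 2 + 4 + 7 + 3 + 4 = 20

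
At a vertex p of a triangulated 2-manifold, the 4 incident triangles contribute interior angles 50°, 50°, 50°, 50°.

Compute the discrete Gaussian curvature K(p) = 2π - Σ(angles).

Sum of angles = 200°. K = 360° - 200° = 160° = 8π/9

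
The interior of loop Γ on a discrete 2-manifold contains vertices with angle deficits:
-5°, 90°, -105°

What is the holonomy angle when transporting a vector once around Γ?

Holonomy = total enclosed curvature = (-5°) + 90° + (-105°) = -20°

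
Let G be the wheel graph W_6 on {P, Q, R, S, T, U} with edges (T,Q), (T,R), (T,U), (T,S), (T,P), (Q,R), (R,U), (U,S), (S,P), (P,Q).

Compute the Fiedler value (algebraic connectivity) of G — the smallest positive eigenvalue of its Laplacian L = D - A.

The wheel W_6 is the join K_1 ∨ C_5 (a hub joined to every vertex of a cycle of length 5). For a join G ∨ H (G on p vertices, H on q vertices) the Laplacian spectrum is 0, p+q, the eigenvalues of L(G) other than one 0 each shifted by +q, and the eigenvalues of L(H) other than one 0 each shifted by +p. With G = K_1 (p = 1, nothing left after dropping its 0) and H = C_5 (q = 5, eigenvalues 2 − 2cos(2πk/5), k = 0, …, 4; drop k = 0), the spectrum of W_6 is 0, 6, and 1 + (2 − 2cos(2πk/5)) = 3 − 2cos(2πk/5) for k = 1, …, 4:
k=1: 3 − 2cos(2π/5) = 2.382; k=2: 3 − 2cos(4π/5) = 4.618; k=3: 3 − 2cos(6π/5) = 4.618; k=4: 3 − 2cos(8π/5) = 2.382.
Laplacian eigenvalues: [0.0, 2.382, 2.382, 4.618, 4.618, 6.0]. Algebraic connectivity (smallest non-zero eigenvalue) = 2.382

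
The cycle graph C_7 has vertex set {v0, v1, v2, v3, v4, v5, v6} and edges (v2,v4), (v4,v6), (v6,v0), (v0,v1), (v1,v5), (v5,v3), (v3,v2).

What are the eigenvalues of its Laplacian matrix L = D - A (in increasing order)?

The cycle graph C_n has Laplacian eigenvalues λ_k = 2 − 2cos(2πk/n), k = 0, 1, …, n−1. Here n = 7:
k=0: 2 − 2cos(0) = 0.0; k=1: 2 − 2cos(2π/7) = 0.753; k=2: 2 − 2cos(4π/7) = 2.445; k=3: 2 − 2cos(6π/7) = 3.8019; k=4: 2 − 2cos(8π/7) = 3.8019; k=5: 2 − 2cos(10π/7) = 2.445; k=6: 2 − 2cos(12π/7) = 0.753.
Laplacian eigenvalues (increasing order): [0.0, 0.753, 0.753, 2.445, 2.445, 3.8019, 3.8019]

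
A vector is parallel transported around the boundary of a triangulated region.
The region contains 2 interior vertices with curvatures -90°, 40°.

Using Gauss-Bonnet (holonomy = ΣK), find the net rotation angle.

Holonomy = total enclosed curvature = (-90°) + 40° = -50°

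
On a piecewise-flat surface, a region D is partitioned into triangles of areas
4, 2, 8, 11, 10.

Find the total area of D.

4 + 2 + 8 + 11 + 10 = 35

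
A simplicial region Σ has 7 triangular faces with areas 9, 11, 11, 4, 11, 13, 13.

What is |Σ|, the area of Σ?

9 + 11 + 11 + 4 + 11 + 13 + 13 = 72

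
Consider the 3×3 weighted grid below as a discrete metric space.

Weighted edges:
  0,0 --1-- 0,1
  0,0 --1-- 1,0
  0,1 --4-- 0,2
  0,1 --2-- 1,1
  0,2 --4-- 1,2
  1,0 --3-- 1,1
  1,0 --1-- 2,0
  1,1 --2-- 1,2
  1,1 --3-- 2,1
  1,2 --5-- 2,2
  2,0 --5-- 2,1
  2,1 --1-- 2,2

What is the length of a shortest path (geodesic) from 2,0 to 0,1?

Shortest path: 2,0 → 1,0 → 0,0 → 0,1, total weight = 3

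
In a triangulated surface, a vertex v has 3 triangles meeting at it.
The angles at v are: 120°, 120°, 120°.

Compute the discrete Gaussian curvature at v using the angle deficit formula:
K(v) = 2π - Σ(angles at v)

Sum of angles = 360°. K = 360° - 360° = 0°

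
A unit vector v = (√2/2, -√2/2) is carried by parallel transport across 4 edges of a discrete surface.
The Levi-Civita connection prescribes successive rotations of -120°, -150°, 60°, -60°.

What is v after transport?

Total rotation: (-120°) + (-150°) + 60° + (-60°) = -270° ≡ 90° (mod 360°). Final vector: (0.7071, 0.7071)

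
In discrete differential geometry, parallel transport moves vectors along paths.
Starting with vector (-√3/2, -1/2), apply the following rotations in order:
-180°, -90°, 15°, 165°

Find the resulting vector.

Total rotation: (-180°) + (-90°) + 15° + 165° = -90°. Final vector: (-0.5000, 0.8660)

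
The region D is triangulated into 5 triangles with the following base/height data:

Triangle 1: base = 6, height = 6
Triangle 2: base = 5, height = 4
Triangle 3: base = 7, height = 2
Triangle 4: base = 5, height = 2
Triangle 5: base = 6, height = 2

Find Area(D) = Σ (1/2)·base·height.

(1/2)×6×6 + (1/2)×5×4 + (1/2)×7×2 + (1/2)×5×2 + (1/2)×6×2 = 46.0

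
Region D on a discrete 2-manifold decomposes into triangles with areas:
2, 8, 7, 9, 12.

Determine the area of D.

2 + 8 + 7 + 9 + 12 = 38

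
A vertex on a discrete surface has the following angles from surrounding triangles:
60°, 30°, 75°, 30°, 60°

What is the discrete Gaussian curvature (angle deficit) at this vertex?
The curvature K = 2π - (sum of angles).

Sum of angles = 255°. K = 360° - 255° = 105° = 7π/12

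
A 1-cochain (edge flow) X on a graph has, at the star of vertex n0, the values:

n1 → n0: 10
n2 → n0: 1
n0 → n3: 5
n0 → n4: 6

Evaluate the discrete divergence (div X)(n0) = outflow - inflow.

Divergence = sum of outgoing flows = (-10) + (-1) + 5 + 6 = 0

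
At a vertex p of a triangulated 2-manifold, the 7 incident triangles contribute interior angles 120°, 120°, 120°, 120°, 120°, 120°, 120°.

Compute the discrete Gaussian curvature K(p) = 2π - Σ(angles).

Sum of angles = 840°. K = 360° - 840° = -480° = -8π/3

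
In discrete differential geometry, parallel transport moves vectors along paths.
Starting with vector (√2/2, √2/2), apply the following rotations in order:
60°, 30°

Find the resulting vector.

Total rotation: 60° + 30° = 90°. Final vector: (-0.7071, 0.7071)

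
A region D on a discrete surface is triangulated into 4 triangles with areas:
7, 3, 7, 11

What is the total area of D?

7 + 3 + 7 + 11 = 28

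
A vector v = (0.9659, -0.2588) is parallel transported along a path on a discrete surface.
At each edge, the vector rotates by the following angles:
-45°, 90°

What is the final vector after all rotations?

Total rotation: (-45°) + 90° = 45°. Final vector: (0.8660, 0.5000)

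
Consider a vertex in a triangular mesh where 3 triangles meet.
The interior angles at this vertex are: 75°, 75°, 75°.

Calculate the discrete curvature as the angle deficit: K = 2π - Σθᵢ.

Sum of angles = 225°. K = 360° - 225° = 135°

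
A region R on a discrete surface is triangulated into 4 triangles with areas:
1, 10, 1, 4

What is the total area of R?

1 + 10 + 1 + 4 = 16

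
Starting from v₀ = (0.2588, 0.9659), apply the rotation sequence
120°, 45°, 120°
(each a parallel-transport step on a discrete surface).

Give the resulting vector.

Total rotation: 120° + 45° + 120° = 285° ≡ -75° (mod 360°). Final vector: (1, 0)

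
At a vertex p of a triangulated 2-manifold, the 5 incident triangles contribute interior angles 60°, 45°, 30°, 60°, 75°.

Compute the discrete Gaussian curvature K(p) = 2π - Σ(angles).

Sum of angles = 270°. K = 360° - 270° = 90° = π/2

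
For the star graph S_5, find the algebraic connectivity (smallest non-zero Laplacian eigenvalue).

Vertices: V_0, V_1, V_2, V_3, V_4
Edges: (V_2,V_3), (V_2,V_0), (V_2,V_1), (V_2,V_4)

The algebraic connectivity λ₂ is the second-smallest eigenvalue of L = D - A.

The star S_5 is the complete bipartite graph K_{1,4} (one hub of degree 4, 4 leaves of degree 1). The Laplacian spectrum of K_{p,q} is 0, p (multiplicity q−1), q (multiplicity p−1), p+q. With p = 1, q = 4: 0 once, 1 with multiplicity 3, and 5 once. (Check: trace L = sum of degrees = 8 = 3·1 + 5.)
Laplacian eigenvalues: [0.0, 1.0, 1.0, 1.0, 5.0]. Algebraic connectivity (smallest non-zero eigenvalue) = 1.0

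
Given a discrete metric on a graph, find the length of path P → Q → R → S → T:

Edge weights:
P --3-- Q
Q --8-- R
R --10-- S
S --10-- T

Arc length = 3 + 8 + 10 + 10 = 31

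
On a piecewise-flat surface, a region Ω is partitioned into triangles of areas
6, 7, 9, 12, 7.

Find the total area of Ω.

6 + 7 + 9 + 12 + 7 = 41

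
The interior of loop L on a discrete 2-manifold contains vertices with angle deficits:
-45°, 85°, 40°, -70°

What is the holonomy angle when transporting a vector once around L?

Holonomy = total enclosed curvature = (-45°) + 85° + 40° + (-70°) = 10°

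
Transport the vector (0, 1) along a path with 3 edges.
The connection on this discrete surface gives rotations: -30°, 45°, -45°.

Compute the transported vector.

Total rotation: (-30°) + 45° + (-45°) = -30°. Final vector: (0.5000, 0.8660)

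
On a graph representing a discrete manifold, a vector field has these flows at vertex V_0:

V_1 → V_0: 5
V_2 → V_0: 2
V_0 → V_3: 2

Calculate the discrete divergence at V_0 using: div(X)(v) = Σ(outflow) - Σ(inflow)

Divergence = sum of outgoing flows = (-5) + (-2) + 2 = -5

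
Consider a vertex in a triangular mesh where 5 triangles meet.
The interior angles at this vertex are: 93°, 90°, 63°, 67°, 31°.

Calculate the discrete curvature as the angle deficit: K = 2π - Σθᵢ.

Sum of angles = 344°. K = 360° - 344° = 16° = 4π/45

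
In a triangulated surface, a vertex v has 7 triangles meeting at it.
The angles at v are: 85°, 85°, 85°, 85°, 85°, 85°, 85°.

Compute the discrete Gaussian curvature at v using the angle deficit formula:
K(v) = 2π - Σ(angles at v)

Sum of angles = 595°. K = 360° - 595° = -235° = -47π/36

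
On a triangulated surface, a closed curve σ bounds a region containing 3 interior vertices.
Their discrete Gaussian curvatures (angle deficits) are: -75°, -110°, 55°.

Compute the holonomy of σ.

Holonomy = total enclosed curvature = (-75°) + (-110°) + 55° = -130°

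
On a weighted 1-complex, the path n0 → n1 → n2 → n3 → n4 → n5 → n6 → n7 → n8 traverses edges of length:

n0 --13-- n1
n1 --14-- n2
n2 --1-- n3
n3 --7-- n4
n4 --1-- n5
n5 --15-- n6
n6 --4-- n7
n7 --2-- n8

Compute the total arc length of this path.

Arc length = 13 + 14 + 1 + 7 + 1 + 15 + 4 + 2 = 57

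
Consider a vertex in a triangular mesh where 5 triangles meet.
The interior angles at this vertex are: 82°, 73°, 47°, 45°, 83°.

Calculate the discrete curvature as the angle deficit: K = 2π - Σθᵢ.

Sum of angles = 330°. K = 360° - 330° = 30° = π/6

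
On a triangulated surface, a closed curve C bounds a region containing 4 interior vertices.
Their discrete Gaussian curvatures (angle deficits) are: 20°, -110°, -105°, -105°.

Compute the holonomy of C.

Holonomy = total enclosed curvature = 20° + (-110°) + (-105°) + (-105°) = -300°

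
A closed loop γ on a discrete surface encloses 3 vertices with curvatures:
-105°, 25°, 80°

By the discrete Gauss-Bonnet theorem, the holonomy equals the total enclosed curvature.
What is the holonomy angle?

Holonomy = total enclosed curvature = (-105°) + 25° + 80° = 0°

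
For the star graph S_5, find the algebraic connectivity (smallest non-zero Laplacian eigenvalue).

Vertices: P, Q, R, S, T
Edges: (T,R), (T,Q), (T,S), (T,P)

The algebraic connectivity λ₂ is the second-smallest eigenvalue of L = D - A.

The star S_5 is the complete bipartite graph K_{1,4} (one hub of degree 4, 4 leaves of degree 1). The Laplacian spectrum of K_{p,q} is 0, p (multiplicity q−1), q (multiplicity p−1), p+q. With p = 1, q = 4: 0 once, 1 with multiplicity 3, and 5 once. (Check: trace L = sum of degrees = 8 = 3·1 + 5.)
Laplacian eigenvalues: [0.0, 1.0, 1.0, 1.0, 5.0]. Algebraic connectivity (smallest non-zero eigenvalue) = 1.0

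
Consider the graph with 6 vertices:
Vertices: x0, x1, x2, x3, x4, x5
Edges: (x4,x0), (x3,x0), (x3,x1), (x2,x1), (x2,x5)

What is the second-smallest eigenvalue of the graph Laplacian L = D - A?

Degrees: deg(x0) = 2, deg(x1) = 2, deg(x2) = 2, deg(x3) = 2, deg(x4) = 1, deg(x5) = 1.
L = D − A with rows/columns ordered (x0, x1, x2, x3, x4, x5):
  [ 2,  0,  0, -1, -1,  0]
  [ 0,  2, -1, -1,  0,  0]
  [ 0, -1,  2,  0,  0, -1]
  [-1, -1,  0,  2,  0,  0]
  [-1,  0,  0,  0,  1,  0]
  [ 0,  0, -1,  0,  0,  1]
Characteristic polynomial: det(λI − L) = λ(λ² − 4λ + 1)(λ − 1)(λ − 2)(λ − 3).
Roots: λ = 0; (λ² − 4λ + 1) = 0 ⇒ λ = 2 ± √3 ≈ 0.2679, 3.7321; (λ − 1) = 0 ⇒ λ = 1; (λ − 2) = 0 ⇒ λ = 2; (λ − 3) = 0 ⇒ λ = 3.
(Check: the roots sum (with multiplicity) to 10, matching trace L = Σdeg = 2·5 = 10.)
Laplacian eigenvalues: [0.0, 0.2679, 1.0, 2.0, 3.0, 3.7321]. Algebraic connectivity (smallest non-zero eigenvalue) = 0.2679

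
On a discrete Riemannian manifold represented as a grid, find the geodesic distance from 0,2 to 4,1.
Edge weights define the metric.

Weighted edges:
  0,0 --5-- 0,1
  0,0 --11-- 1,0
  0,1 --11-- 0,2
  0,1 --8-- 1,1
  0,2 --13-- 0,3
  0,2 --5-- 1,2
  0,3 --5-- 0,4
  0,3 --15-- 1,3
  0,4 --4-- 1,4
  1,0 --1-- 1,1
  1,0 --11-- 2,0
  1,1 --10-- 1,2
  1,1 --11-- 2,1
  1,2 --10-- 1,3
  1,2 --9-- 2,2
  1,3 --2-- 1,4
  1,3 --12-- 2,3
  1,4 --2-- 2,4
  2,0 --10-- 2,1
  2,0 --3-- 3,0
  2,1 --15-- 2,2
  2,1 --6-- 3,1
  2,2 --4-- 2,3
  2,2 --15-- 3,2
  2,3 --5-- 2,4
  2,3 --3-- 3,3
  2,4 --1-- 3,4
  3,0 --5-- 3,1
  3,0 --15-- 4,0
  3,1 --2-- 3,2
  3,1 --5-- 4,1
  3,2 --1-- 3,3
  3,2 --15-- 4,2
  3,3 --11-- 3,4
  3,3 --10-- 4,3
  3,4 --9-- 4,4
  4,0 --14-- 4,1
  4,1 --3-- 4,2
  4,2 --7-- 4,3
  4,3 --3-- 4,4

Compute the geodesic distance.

Shortest path: 0,2 → 1,2 → 2,2 → 2,3 → 3,3 → 3,2 → 3,1 → 4,1, total weight = 29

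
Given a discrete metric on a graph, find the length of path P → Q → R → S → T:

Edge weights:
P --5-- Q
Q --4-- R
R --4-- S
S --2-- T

Arc length = 5 + 4 + 4 + 2 = 15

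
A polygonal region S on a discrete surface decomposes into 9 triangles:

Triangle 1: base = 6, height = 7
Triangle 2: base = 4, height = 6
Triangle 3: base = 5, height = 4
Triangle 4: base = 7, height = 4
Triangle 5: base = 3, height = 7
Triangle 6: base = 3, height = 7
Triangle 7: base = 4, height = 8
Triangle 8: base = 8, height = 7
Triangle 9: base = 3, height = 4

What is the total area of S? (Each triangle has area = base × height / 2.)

(1/2)×6×7 + (1/2)×4×6 + (1/2)×5×4 + (1/2)×7×4 + (1/2)×3×7 + (1/2)×3×7 + (1/2)×4×8 + (1/2)×8×7 + (1/2)×3×4 = 128.0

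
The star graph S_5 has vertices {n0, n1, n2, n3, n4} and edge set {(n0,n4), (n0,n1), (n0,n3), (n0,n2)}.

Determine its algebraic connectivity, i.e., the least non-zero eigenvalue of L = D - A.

The star S_5 is the complete bipartite graph K_{1,4} (one hub of degree 4, 4 leaves of degree 1). The Laplacian spectrum of K_{p,q} is 0, p (multiplicity q−1), q (multiplicity p−1), p+q. With p = 1, q = 4: 0 once, 1 with multiplicity 3, and 5 once. (Check: trace L = sum of degrees = 8 = 3·1 + 5.)
Laplacian eigenvalues: [0.0, 1.0, 1.0, 1.0, 5.0]. Algebraic connectivity (smallest non-zero eigenvalue) = 1.0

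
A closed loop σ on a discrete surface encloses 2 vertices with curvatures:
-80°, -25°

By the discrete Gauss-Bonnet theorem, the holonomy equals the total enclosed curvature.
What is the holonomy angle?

Holonomy = total enclosed curvature = (-80°) + (-25°) = -105°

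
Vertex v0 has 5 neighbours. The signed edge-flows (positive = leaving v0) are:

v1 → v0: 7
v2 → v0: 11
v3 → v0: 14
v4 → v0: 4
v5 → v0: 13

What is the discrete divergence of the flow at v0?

Divergence = sum of outgoing flows = (-7) + (-11) + (-14) + (-4) + (-13) = -49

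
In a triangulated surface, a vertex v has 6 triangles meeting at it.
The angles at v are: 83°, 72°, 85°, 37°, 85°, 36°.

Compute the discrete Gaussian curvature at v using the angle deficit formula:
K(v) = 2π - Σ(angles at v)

Sum of angles = 398°. K = 360° - 398° = -38° = -19π/90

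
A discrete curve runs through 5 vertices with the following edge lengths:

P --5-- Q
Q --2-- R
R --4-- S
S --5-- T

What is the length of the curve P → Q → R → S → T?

Arc length = 5 + 2 + 4 + 5 = 16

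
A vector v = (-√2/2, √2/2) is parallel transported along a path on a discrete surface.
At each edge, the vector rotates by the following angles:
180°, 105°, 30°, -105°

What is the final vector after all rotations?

Total rotation: 180° + 105° + 30° + (-105°) = 210° ≡ -150° (mod 360°). Final vector: (0.9659, -0.2588)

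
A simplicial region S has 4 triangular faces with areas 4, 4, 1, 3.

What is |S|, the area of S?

4 + 4 + 1 + 3 = 12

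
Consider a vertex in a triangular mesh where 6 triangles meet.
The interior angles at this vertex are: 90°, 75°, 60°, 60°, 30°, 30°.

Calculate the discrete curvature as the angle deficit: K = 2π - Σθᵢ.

Sum of angles = 345°. K = 360° - 345° = 15°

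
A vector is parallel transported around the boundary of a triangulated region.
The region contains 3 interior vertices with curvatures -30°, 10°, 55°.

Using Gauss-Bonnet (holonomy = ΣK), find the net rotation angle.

Holonomy = total enclosed curvature = (-30°) + 10° + 55° = 35°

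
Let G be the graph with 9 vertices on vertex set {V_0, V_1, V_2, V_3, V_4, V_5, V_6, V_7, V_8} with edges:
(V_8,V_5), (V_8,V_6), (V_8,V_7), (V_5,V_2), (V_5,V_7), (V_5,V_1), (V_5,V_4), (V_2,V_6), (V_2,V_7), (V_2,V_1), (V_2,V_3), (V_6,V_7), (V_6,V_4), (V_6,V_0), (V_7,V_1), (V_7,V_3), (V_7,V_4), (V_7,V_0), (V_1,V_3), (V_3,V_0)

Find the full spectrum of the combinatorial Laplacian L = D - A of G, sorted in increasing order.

Degrees: deg(V_0) = 3, deg(V_1) = 4, deg(V_2) = 5, deg(V_3) = 4, deg(V_4) = 3, deg(V_5) = 5, deg(V_6) = 5, deg(V_7) = 8, deg(V_8) = 3.
L = D − A with rows/columns ordered (V_0, V_1, V_2, V_3, V_4, V_5, V_6, V_7, V_8):
  [ 3,  0,  0, -1,  0,  0, -1, -1,  0]
  [ 0,  4, -1, -1,  0, -1,  0, -1,  0]
  [ 0, -1,  5, -1,  0, -1, -1, -1,  0]
  [-1, -1, -1,  4,  0,  0,  0, -1,  0]
  [ 0,  0,  0,  0,  3, -1, -1, -1,  0]
  [ 0, -1, -1,  0, -1,  5,  0, -1, -1]
  [-1,  0, -1,  0, -1,  0,  5, -1, -1]
  [-1, -1, -1, -1, -1, -1, -1,  8, -1]
  [ 0,  0,  0,  0,  0, -1, -1, -1,  3]
Characteristic polynomial: det(λI − L) = λ(λ² − 8λ + 13)(λ² − 10λ + 20)(λ − 3)(λ − 5)²(λ − 9).
Roots: λ = 0; (λ² − 8λ + 13) = 0 ⇒ λ = 4 ± √3 ≈ 2.2679, 5.7321; (λ² − 10λ + 20) = 0 ⇒ λ = 5 ± √5 ≈ 2.7639, 7.2361; (λ − 3) = 0 ⇒ λ = 3; (λ − 5) = 0 ⇒ λ = 5 (multiplicity 2); (λ − 9) = 0 ⇒ λ = 9.
(Check: the roots sum (with multiplicity) to 40, matching trace L = Σdeg = 2·20 = 40.)
Laplacian eigenvalues (increasing order): [0.0, 2.2679, 2.7639, 3.0, 5.0, 5.0, 5.7321, 7.2361, 9.0]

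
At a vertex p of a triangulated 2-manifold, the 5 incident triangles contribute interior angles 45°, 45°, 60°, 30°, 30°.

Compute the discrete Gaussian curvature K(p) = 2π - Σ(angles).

Sum of angles = 210°. K = 360° - 210° = 150° = 5π/6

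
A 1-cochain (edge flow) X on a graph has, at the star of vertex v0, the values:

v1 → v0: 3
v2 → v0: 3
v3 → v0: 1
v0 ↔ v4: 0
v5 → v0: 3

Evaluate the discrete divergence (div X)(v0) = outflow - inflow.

Divergence = sum of outgoing flows = (-3) + (-3) + (-1) + 0 + (-3) = -10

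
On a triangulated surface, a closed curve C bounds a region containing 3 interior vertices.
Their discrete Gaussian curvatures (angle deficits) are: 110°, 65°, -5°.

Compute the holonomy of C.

Holonomy = total enclosed curvature = 110° + 65° + (-5°) = 170°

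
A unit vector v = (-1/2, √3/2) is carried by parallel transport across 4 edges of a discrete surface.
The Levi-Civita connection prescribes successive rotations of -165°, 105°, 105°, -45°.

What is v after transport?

Total rotation: (-165°) + 105° + 105° + (-45°) = 0°. Final vector: (-0.5000, 0.8660)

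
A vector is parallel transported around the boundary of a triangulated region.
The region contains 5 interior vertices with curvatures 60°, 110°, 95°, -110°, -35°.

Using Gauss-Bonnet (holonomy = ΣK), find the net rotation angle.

Holonomy = total enclosed curvature = 60° + 110° + 95° + (-110°) + (-35°) = 120°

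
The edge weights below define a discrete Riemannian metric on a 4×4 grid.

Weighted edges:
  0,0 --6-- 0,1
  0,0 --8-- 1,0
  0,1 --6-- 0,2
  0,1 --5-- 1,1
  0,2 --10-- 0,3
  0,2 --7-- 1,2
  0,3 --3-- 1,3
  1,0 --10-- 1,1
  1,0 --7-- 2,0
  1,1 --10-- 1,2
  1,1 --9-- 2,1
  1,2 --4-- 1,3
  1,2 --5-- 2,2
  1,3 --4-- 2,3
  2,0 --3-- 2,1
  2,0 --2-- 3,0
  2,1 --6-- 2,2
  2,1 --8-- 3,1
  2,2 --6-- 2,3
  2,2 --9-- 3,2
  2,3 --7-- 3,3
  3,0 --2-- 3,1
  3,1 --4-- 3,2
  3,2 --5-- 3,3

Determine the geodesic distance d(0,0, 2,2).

Shortest path: 0,0 → 1,0 → 2,0 → 2,1 → 2,2, total weight = 24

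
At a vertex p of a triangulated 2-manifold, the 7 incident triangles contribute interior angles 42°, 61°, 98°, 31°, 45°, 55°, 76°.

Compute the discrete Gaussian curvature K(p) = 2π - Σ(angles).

Sum of angles = 408°. K = 360° - 408° = -48° = -4π/15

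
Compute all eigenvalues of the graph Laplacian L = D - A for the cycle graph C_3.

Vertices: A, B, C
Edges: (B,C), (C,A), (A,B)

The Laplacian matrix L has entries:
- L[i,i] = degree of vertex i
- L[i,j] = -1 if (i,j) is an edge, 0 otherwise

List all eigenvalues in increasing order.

The cycle graph C_n has Laplacian eigenvalues λ_k = 2 − 2cos(2πk/n), k = 0, 1, …, n−1. Here n = 3:
k=0: 2 − 2cos(0) = 0.0; k=1: 2 − 2cos(2π/3) = 3.0; k=2: 2 − 2cos(4π/3) = 3.0.
Laplacian eigenvalues (increasing order): [0.0, 3.0, 3.0]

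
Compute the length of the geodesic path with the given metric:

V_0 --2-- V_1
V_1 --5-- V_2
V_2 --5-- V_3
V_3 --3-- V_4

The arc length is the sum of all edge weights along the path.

Arc length = 2 + 5 + 5 + 3 = 15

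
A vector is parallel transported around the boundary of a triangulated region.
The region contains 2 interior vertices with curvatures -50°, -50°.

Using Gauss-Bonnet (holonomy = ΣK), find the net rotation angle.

Holonomy = total enclosed curvature = (-50°) + (-50°) = -100°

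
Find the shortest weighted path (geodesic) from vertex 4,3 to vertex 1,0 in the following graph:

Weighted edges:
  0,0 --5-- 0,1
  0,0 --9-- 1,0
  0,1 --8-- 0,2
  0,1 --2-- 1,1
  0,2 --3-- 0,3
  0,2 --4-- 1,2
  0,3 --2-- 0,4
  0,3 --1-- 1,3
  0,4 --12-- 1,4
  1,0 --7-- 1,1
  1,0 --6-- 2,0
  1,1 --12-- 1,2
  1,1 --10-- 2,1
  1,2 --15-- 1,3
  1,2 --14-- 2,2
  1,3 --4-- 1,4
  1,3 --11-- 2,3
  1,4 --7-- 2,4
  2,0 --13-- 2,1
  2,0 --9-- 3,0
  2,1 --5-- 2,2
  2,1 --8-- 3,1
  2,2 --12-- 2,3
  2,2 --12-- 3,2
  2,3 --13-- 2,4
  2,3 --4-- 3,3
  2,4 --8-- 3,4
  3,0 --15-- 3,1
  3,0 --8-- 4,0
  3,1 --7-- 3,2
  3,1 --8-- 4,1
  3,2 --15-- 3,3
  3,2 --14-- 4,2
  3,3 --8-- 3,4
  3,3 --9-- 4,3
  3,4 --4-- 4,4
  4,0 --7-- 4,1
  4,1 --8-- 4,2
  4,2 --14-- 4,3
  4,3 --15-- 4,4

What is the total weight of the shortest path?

Shortest path: 4,3 → 3,3 → 2,3 → 1,3 → 0,3 → 0,2 → 0,1 → 1,1 → 1,0, total weight = 45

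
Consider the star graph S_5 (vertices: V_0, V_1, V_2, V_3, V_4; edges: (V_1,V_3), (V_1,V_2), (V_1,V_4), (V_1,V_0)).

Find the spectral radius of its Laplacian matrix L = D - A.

The star S_5 is the complete bipartite graph K_{1,4} (one hub of degree 4, 4 leaves of degree 1). The Laplacian spectrum of K_{p,q} is 0, p (multiplicity q−1), q (multiplicity p−1), p+q. With p = 1, q = 4: 0 once, 1 with multiplicity 3, and 5 once. (Check: trace L = sum of degrees = 8 = 3·1 + 5.)
Laplacian eigenvalues: [0.0, 1.0, 1.0, 1.0, 5.0]. Largest eigenvalue (spectral radius) = 5.0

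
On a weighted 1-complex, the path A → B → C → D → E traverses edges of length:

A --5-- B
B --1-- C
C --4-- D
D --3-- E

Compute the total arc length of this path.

Arc length = 5 + 1 + 4 + 3 = 13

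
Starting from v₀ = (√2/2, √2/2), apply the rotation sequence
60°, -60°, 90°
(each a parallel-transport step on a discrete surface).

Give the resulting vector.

Total rotation: 60° + (-60°) + 90° = 90°. Final vector: (-0.7071, 0.7071)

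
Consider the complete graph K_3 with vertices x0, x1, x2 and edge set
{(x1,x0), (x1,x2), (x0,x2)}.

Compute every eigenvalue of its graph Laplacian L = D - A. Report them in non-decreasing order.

For the complete graph K_n, L = nI − J (J = all-ones matrix). J has eigenvalues n (once, eigenvector 𝟙) and 0 (multiplicity n−1), so L has eigenvalues 0 (once) and n (multiplicity n−1). Here n = 3: eigenvalue 0 once and 3 with multiplicity 2.
Laplacian eigenvalues (increasing order): [0.0, 3.0, 3.0]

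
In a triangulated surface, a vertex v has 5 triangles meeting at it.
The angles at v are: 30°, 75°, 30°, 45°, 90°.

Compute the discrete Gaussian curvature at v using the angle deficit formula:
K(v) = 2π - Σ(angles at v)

Sum of angles = 270°. K = 360° - 270° = 90°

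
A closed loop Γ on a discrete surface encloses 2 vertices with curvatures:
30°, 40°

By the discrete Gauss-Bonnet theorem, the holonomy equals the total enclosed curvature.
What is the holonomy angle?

Holonomy = total enclosed curvature = 30° + 40° = 70°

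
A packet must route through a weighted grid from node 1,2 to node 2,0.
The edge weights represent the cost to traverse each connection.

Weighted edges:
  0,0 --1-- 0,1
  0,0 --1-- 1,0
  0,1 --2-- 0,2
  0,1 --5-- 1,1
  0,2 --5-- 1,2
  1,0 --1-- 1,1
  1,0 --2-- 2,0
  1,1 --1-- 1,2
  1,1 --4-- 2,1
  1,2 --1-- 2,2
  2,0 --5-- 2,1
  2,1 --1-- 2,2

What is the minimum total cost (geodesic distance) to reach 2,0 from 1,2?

Shortest path: 1,2 → 1,1 → 1,0 → 2,0, total weight = 4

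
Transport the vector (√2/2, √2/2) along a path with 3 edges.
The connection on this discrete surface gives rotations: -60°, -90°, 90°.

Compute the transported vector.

Total rotation: (-60°) + (-90°) + 90° = -60°. Final vector: (0.9659, -0.2588)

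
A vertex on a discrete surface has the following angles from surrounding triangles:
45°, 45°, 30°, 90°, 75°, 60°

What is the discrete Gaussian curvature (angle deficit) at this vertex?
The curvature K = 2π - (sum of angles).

Sum of angles = 345°. K = 360° - 345° = 15° = π/12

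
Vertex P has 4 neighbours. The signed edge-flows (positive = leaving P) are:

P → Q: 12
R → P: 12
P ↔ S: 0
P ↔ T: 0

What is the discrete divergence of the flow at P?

Divergence = sum of outgoing flows = 12 + (-12) + 0 + 0 = 0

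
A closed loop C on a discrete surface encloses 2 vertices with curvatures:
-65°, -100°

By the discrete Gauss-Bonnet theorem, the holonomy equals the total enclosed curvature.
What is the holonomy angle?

Holonomy = total enclosed curvature = (-65°) + (-100°) = -165°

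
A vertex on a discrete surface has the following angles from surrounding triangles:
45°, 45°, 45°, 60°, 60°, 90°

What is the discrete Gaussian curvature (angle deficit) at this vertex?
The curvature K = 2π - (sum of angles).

Sum of angles = 345°. K = 360° - 345° = 15°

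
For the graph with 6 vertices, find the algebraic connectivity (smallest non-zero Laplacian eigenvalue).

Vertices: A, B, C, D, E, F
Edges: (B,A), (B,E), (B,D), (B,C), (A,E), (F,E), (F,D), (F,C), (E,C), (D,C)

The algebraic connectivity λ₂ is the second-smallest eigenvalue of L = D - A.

Degrees: deg(A) = 2, deg(B) = 4, deg(C) = 4, deg(D) = 3, deg(E) = 4, deg(F) = 3.
L = D − A with rows/columns ordered (A, B, C, D, E, F):
  [ 2, -1,  0,  0, -1,  0]
  [-1,  4, -1, -1, -1,  0]
  [ 0, -1,  4, -1, -1, -1]
  [ 0, -1, -1,  3,  0, -1]
  [-1, -1, -1,  0,  4, -1]
  [ 0,  0, -1, -1, -1,  3]
Characteristic polynomial: det(λI − L) = λ(λ² − 7λ + 9)(λ² − 9λ + 19)(λ − 4).
Roots: λ = 0; (λ² − 7λ + 9) = 0 ⇒ λ = (7 ± √13)/2 ≈ 1.6972, 5.3028; (λ² − 9λ + 19) = 0 ⇒ λ = (9 ± √5)/2 ≈ 3.382, 5.618; (λ − 4) = 0 ⇒ λ = 4.
(Check: the roots sum (with multiplicity) to 20, matching trace L = Σdeg = 2·10 = 20.)
Laplacian eigenvalues: [0.0, 1.6972, 3.382, 4.0, 5.3028, 5.618]. Algebraic connectivity (smallest non-zero eigenvalue) = 1.6972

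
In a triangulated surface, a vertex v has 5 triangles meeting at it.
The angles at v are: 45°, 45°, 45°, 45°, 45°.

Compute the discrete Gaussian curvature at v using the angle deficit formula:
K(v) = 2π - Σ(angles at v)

Sum of angles = 225°. K = 360° - 225° = 135° = 3π/4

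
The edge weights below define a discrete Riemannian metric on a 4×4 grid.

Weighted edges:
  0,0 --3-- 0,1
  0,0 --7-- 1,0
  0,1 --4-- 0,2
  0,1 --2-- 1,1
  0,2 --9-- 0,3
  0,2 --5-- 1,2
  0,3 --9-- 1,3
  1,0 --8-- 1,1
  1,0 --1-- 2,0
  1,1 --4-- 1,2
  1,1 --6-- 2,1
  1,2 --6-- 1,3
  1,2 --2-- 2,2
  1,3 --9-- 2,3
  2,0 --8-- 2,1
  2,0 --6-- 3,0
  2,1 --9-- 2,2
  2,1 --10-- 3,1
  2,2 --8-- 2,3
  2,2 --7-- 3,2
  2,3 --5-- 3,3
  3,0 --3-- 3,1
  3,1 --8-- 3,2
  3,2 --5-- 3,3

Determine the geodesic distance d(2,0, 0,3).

Shortest path: 2,0 → 1,0 → 0,0 → 0,1 → 0,2 → 0,3, total weight = 24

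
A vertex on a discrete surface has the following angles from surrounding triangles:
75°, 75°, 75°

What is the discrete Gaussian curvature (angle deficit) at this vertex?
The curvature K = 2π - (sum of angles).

Sum of angles = 225°. K = 360° - 225° = 135° = 3π/4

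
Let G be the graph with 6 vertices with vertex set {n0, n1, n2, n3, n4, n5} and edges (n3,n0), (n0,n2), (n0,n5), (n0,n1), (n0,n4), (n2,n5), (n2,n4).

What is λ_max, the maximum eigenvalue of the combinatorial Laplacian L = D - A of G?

Degrees: deg(n0) = 5, deg(n1) = 1, deg(n2) = 3, deg(n3) = 1, deg(n4) = 2, deg(n5) = 2.
L = D − A with rows/columns ordered (n0, n1, n2, n3, n4, n5):
  [ 5, -1, -1, -1, -1, -1]
  [-1,  1,  0,  0,  0,  0]
  [-1,  0,  3,  0, -1, -1]
  [-1,  0,  0,  1,  0,  0]
  [-1,  0, -1,  0,  2,  0]
  [-1,  0, -1,  0,  0,  2]
Characteristic polynomial: det(λI − L) = λ(λ − 1)²(λ − 2)(λ − 4)(λ − 6).
Roots: λ = 0; (λ − 1) = 0 ⇒ λ = 1 (multiplicity 2); (λ − 2) = 0 ⇒ λ = 2; (λ − 4) = 0 ⇒ λ = 4; (λ − 6) = 0 ⇒ λ = 6.
(Check: the roots sum (with multiplicity) to 14, matching trace L = Σdeg = 2·7 = 14.)
Laplacian eigenvalues: [0.0, 1.0, 1.0, 2.0, 4.0, 6.0]. Largest eigenvalue (spectral radius) = 6.0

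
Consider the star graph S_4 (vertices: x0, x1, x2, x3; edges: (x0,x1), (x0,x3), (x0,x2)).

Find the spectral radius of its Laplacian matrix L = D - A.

The star S_4 is the complete bipartite graph K_{1,3} (one hub of degree 3, 3 leaves of degree 1). The Laplacian spectrum of K_{p,q} is 0, p (multiplicity q−1), q (multiplicity p−1), p+q. With p = 1, q = 3: 0 once, 1 with multiplicity 2, and 4 once. (Check: trace L = sum of degrees = 6 = 2·1 + 4.)
Laplacian eigenvalues: [0.0, 1.0, 1.0, 4.0]. Largest eigenvalue (spectral radius) = 4.0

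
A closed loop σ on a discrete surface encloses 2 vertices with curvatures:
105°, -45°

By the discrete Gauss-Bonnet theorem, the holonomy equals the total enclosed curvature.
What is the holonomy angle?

Holonomy = total enclosed curvature = 105° + (-45°) = 60°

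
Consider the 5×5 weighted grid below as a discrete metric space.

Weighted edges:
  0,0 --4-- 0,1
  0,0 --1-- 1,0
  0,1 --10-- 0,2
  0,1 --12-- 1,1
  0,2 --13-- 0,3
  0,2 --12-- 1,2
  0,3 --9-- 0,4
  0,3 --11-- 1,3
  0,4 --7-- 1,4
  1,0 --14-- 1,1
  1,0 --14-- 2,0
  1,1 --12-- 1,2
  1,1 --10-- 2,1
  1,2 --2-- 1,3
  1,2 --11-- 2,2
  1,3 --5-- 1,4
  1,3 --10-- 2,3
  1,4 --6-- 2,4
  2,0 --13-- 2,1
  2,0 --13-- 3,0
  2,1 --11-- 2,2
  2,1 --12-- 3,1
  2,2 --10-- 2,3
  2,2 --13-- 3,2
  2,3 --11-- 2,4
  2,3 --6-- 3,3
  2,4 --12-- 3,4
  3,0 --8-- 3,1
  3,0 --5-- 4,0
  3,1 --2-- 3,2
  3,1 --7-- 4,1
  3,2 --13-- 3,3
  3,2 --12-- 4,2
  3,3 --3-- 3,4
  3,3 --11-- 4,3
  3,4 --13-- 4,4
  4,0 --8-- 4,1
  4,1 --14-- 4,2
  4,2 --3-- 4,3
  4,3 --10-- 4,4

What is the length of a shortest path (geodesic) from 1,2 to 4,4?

Shortest path: 1,2 → 1,3 → 2,3 → 3,3 → 3,4 → 4,4, total weight = 34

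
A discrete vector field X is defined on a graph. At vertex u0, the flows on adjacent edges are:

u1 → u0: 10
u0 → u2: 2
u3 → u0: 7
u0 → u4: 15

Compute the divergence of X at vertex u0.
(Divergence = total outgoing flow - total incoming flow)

Divergence = sum of outgoing flows = (-10) + 2 + (-7) + 15 = 0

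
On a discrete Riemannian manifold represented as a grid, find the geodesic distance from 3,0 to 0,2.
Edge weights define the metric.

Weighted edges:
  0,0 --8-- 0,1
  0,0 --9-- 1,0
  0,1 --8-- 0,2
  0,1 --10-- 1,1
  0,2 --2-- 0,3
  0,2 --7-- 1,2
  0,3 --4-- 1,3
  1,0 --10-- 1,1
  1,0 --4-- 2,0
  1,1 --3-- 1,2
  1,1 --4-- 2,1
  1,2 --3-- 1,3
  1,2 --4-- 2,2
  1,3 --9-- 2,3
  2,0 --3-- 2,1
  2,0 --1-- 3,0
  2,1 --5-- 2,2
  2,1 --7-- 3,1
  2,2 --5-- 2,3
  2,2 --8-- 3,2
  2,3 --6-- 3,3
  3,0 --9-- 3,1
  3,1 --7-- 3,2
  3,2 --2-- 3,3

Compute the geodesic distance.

Shortest path: 3,0 → 2,0 → 2,1 → 1,1 → 1,2 → 0,2, total weight = 18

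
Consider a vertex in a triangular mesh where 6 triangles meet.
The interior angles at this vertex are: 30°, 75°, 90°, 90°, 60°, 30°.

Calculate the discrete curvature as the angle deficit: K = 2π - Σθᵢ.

Sum of angles = 375°. K = 360° - 375° = -15°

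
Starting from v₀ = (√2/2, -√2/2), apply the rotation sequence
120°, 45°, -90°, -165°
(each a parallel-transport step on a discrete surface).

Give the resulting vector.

Total rotation: 120° + 45° + (-90°) + (-165°) = -90°. Final vector: (-0.7071, -0.7071)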